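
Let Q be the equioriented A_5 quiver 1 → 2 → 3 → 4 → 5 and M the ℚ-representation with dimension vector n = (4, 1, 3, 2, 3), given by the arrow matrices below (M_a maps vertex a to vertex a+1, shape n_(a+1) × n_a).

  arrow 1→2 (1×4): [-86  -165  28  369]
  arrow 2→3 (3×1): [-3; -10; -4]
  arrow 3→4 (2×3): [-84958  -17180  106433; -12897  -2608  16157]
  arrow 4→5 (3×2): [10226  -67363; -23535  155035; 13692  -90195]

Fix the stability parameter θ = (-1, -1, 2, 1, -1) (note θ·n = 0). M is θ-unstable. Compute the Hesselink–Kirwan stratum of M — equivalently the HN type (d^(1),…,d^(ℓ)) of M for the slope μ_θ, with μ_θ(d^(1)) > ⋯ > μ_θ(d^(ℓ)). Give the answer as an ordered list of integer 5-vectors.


Interval decomposition of M: I[1,1]^3, I[1,5], I[3,3], I[3,5], I[5,5].
HN type (ℓ=3): μ^(1)=2; μ^(2)=2/3; μ^(3)=-1

((0, 0, 1, 0, 0); (0, 0, 2, 2, 2); (4, 1, 0, 0, 1))


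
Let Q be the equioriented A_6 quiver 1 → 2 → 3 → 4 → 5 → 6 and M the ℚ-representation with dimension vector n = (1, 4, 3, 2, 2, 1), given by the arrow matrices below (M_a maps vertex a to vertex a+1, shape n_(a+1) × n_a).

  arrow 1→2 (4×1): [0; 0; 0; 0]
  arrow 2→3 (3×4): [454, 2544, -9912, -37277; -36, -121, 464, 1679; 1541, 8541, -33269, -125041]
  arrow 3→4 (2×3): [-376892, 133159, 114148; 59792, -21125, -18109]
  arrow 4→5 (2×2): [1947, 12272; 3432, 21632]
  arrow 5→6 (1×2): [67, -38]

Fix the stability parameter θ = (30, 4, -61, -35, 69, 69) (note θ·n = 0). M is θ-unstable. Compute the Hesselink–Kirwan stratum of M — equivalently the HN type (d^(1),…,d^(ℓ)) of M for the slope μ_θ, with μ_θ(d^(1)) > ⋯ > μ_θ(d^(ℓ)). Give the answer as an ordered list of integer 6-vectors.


Interval decomposition of M: I[1,1], I[2,2], I[2,3], I[2,4], I[2,6], I[5,5].
HN type (ℓ=5): μ^(1)=69; μ^(2)=30; μ^(3)=4; μ^(4)=-57/2; μ^(5)=-92/3

((0, 0, 0, 0, 2, 1); (1, 0, 0, 0, 0, 0); (0, 1, 0, 0, 0, 0); (0, 1, 1, 0, 0, 0); (0, 2, 2, 2, 0, 0))


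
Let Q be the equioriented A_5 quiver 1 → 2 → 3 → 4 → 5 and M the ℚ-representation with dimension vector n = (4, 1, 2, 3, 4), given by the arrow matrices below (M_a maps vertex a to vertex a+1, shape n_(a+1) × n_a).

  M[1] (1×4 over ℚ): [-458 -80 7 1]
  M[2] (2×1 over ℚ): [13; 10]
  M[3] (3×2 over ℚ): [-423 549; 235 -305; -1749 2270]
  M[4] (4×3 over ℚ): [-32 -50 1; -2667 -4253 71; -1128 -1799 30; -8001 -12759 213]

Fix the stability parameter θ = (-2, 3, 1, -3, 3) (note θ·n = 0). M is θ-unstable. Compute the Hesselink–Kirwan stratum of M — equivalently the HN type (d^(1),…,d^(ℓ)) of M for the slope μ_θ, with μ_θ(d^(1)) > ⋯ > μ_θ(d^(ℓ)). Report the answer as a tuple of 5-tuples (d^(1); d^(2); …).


Via rank(M_{q-1}∘⋯∘M_p): M ≅ I[1,1]^3, I[1,5], I[3,5], I[4,5], I[5,5].
μ_θ-semistable layers: μ^(1)=3; μ^(2)=1/3; μ^(3)=-1; μ^(4)=-2; μ^(5)=-3

((0, 0, 0, 0, 4); (0, 1, 1, 1, 0); (0, 0, 1, 1, 0); (4, 0, 0, 0, 0); (0, 0, 0, 1, 0))


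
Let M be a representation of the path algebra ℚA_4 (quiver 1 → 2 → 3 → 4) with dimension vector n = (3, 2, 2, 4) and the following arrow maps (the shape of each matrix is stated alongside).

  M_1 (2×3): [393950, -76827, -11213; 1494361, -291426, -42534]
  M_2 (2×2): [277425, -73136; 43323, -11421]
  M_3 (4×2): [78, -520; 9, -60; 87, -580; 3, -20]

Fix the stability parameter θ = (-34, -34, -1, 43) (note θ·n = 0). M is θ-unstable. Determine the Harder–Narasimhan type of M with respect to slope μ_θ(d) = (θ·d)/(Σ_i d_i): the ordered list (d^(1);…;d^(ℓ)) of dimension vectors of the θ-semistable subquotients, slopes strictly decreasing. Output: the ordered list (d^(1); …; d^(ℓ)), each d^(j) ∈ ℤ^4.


Barcode: M ≅ I[1,1], I[1,3], I[1,4], I[4,4]^3. HN layers by μ_θ (3 steps, strictly decreasing):
  μ^(1)=43; μ^(2)=-1; μ^(3)=-34

((0, 0, 0, 4); (0, 0, 2, 0); (3, 2, 0, 0))


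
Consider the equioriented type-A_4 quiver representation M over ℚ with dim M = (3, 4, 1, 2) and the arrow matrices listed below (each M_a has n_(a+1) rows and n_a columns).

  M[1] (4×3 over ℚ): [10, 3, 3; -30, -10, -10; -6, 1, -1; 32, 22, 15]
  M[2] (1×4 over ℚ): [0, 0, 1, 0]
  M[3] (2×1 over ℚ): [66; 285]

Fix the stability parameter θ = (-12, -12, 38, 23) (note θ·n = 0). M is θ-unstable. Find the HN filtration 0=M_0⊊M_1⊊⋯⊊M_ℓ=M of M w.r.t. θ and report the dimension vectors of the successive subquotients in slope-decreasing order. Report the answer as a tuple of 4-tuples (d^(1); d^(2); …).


Barcode: M ≅ I[1,2]^2, I[1,4], I[2,2], I[4,4]. HN layers by μ_θ (3 steps, strictly decreasing):
  μ^(1)=61/2; μ^(2)=23; μ^(3)=-12

((0, 0, 1, 1); (0, 0, 0, 1); (3, 4, 0, 0))


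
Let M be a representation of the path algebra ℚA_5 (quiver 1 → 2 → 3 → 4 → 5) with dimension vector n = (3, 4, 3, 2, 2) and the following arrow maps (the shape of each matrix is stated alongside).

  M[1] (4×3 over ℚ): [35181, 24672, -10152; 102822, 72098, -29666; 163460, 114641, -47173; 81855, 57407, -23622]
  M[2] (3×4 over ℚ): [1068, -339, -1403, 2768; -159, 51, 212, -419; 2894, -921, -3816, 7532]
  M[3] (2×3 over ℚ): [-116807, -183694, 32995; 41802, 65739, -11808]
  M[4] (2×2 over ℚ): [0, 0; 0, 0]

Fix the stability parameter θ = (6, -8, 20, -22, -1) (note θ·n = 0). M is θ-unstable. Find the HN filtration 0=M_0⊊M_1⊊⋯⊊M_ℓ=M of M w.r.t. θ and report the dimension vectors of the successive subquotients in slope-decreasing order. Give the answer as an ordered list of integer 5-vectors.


Barcode: M ≅ I[1,2], I[1,4]^2, I[2,3], I[5,5]^2. HN layers by μ_θ (3 steps, strictly decreasing):
  μ^(1)=20; μ^(2)=-1; μ^(3)=-8

((0, 0, 1, 0, 0); (3, 3, 2, 2, 2); (0, 1, 0, 0, 0))


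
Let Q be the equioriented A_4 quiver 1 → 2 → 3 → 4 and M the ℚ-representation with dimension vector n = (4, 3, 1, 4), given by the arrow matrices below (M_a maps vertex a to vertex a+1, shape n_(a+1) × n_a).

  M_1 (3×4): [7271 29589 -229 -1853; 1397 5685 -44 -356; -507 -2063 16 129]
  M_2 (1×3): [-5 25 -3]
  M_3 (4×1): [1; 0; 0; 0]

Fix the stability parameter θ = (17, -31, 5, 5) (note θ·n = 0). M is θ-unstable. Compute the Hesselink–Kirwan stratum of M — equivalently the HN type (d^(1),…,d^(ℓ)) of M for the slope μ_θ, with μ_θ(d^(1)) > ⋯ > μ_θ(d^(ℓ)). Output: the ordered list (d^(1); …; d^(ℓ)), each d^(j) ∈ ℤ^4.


Barcode: M ≅ I[1,1], I[1,2]^2, I[1,4], I[4,4]^3. HN layers by μ_θ (3 steps, strictly decreasing):
  μ^(1)=17; μ^(2)=5; μ^(3)=-7

((1, 0, 0, 0); (0, 0, 1, 4); (3, 3, 0, 0))


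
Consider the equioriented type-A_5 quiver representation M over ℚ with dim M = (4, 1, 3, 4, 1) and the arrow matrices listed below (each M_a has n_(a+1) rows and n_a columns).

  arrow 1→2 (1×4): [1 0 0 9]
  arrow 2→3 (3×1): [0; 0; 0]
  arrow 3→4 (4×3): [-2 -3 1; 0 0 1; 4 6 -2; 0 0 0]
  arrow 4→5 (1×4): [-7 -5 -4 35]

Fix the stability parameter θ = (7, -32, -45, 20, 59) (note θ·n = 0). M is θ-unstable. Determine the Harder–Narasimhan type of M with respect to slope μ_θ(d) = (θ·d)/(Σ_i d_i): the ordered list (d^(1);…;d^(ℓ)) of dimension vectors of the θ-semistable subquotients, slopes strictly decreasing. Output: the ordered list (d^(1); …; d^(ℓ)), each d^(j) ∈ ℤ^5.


Via rank(M_{q-1}∘⋯∘M_p): M ≅ I[1,1]^3, I[1,2], I[3,3], I[3,4], I[3,5], I[4,4]^2.
μ_θ-semistable layers: μ^(1)=59; μ^(2)=20; μ^(3)=7; μ^(4)=-25/2; μ^(5)=-45

((0, 0, 0, 0, 1); (0, 0, 0, 4, 0); (3, 0, 0, 0, 0); (1, 1, 0, 0, 0); (0, 0, 3, 0, 0))


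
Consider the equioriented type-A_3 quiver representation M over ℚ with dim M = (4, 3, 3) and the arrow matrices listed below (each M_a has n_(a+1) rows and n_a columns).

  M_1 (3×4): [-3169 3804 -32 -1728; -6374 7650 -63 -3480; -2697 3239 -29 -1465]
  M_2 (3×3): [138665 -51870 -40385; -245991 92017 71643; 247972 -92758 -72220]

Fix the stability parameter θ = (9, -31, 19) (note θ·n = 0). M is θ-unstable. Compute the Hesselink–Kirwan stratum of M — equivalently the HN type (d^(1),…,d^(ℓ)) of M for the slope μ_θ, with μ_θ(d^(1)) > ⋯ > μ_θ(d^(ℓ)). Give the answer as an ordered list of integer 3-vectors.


Via rank(M_{q-1}∘⋯∘M_p): M ≅ I[1,1], I[1,2], I[1,3]^2, I[3,3].
μ_θ-semistable layers: μ^(1)=19; μ^(2)=9; μ^(3)=-11

((0, 0, 3); (1, 0, 0); (3, 3, 0))


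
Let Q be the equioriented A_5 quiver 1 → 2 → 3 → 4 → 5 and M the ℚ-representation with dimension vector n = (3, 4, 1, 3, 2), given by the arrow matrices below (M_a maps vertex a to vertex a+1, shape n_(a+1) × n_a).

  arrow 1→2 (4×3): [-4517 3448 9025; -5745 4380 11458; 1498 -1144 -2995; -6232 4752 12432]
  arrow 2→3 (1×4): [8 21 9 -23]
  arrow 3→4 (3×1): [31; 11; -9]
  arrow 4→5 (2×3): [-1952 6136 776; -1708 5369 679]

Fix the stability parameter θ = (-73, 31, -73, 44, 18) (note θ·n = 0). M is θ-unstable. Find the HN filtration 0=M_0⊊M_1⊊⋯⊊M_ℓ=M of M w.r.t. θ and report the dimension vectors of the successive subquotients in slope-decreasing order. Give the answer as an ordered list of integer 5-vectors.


Barcode: M ≅ I[1,2]^2, I[1,4], I[2,2], I[4,4], I[4,5], I[5,5]. HN layers by μ_θ (5 steps, strictly decreasing):
  μ^(1)=44; μ^(2)=31; μ^(3)=18; μ^(4)=-21; μ^(5)=-73

((0, 0, 0, 2, 0); (0, 3, 0, 1, 1); (0, 0, 0, 0, 1); (0, 1, 1, 0, 0); (3, 0, 0, 0, 0))


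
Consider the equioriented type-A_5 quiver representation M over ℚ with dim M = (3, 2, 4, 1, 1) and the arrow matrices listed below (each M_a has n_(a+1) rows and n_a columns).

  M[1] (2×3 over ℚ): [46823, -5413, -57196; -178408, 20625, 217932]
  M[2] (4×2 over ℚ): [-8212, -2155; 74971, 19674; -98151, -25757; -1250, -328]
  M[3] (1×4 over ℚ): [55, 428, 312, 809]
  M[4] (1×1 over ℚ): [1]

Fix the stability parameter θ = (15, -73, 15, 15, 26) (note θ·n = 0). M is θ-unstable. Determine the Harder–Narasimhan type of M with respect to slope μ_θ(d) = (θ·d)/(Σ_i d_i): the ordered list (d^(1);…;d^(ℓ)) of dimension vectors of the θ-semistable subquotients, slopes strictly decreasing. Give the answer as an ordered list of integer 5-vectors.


Interval decomposition of M: I[1,1], I[1,3], I[1,5], I[3,3]^2.
HN type (ℓ=3): μ^(1)=26; μ^(2)=15; μ^(3)=-29

((0, 0, 0, 0, 1); (1, 0, 4, 1, 0); (2, 2, 0, 0, 0))


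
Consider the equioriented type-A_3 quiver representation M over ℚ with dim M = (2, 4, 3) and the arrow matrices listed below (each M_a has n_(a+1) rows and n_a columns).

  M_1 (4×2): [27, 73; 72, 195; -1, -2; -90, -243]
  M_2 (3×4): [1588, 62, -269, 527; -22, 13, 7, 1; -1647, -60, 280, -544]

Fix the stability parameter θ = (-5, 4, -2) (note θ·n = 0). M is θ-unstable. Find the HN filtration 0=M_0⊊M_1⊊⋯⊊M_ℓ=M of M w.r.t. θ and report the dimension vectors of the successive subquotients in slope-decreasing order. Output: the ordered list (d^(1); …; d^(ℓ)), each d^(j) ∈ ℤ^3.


Barcode: M ≅ I[1,3]^2, I[2,2], I[2,3]. HN layers by μ_θ (3 steps, strictly decreasing):
  μ^(1)=4; μ^(2)=1; μ^(3)=-5

((0, 1, 0); (0, 3, 3); (2, 0, 0))


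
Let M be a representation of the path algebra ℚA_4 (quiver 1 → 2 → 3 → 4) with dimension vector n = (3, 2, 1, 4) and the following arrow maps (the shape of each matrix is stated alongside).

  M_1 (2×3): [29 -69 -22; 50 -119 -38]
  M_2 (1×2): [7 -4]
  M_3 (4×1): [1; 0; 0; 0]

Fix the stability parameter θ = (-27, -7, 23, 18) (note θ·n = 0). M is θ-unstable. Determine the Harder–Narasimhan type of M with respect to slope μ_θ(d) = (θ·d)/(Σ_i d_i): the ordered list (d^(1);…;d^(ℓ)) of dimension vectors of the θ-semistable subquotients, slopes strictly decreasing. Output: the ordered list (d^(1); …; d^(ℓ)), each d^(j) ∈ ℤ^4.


Interval decomposition of M: I[1,1], I[1,2], I[1,4], I[4,4]^3.
HN type (ℓ=4): μ^(1)=41/2; μ^(2)=18; μ^(3)=-7; μ^(4)=-27

((0, 0, 1, 1); (0, 0, 0, 3); (0, 2, 0, 0); (3, 0, 0, 0))


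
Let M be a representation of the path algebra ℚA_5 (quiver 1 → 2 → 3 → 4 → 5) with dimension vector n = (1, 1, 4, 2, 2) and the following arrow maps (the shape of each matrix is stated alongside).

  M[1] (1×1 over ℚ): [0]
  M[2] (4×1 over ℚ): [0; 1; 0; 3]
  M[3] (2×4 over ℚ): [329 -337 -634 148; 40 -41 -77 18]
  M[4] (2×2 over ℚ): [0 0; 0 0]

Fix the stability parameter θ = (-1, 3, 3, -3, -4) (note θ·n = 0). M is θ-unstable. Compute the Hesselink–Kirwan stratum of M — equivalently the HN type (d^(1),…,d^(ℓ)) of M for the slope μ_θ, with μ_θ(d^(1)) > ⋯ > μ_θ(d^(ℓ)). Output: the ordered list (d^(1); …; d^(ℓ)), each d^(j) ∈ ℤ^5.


Interval decomposition of M: I[1,1], I[2,4], I[3,3]^2, I[3,4], I[5,5]^2.
HN type (ℓ=5): μ^(1)=3; μ^(2)=1; μ^(3)=0; μ^(4)=-1; μ^(5)=-4

((0, 0, 2, 0, 0); (0, 1, 1, 1, 0); (0, 0, 1, 1, 0); (1, 0, 0, 0, 0); (0, 0, 0, 0, 2))


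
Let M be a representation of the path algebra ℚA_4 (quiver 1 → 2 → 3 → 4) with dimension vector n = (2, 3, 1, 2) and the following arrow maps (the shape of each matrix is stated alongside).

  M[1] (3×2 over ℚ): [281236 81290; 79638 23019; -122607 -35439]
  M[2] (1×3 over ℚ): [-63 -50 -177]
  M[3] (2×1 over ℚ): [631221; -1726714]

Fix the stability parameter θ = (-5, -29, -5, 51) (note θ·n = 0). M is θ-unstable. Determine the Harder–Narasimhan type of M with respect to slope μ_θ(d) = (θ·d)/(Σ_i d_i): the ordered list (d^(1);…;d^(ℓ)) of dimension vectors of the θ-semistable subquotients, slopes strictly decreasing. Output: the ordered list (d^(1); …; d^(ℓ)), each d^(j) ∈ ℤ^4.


Via rank(M_{q-1}∘⋯∘M_p): M ≅ I[1,2], I[1,4], I[2,2], I[4,4].
μ_θ-semistable layers: μ^(1)=51; μ^(2)=-5; μ^(3)=-17; μ^(4)=-29

((0, 0, 0, 2); (0, 0, 1, 0); (2, 2, 0, 0); (0, 1, 0, 0))


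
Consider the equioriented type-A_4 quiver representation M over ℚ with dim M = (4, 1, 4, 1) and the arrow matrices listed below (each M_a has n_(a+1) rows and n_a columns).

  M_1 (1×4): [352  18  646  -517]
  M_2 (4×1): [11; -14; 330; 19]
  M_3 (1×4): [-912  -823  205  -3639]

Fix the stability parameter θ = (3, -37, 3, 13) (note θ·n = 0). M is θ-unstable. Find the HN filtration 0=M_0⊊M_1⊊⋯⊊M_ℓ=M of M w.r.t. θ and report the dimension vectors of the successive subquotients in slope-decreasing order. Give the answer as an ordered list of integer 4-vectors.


Barcode: M ≅ I[1,1]^3, I[1,4], I[3,3]^3. HN layers by μ_θ (3 steps, strictly decreasing):
  μ^(1)=13; μ^(2)=3; μ^(3)=-17

((0, 0, 0, 1); (3, 0, 4, 0); (1, 1, 0, 0))


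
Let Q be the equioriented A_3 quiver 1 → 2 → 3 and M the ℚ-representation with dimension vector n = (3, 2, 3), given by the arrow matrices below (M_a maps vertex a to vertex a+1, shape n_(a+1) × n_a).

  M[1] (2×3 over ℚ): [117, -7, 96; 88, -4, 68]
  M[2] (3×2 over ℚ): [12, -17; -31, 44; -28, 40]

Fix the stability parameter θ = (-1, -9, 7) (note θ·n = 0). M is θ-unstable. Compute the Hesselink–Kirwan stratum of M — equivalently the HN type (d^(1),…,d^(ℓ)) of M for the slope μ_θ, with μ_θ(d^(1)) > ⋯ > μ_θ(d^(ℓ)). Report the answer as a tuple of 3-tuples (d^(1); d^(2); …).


Interval decomposition of M: I[1,1], I[1,3]^2, I[3,3].
HN type (ℓ=3): μ^(1)=7; μ^(2)=-1; μ^(3)=-5

((0, 0, 3); (1, 0, 0); (2, 2, 0))


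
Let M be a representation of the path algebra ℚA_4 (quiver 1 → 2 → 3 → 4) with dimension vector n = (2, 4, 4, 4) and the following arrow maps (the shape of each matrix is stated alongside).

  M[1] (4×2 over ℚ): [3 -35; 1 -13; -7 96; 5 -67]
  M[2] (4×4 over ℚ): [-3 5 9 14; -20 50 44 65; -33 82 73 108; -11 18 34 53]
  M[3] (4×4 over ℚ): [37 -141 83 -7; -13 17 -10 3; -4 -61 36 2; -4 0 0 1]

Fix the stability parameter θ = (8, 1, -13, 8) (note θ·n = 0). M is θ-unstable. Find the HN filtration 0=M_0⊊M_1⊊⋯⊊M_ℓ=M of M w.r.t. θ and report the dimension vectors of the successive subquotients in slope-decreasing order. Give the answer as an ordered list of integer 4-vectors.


Barcode: M ≅ I[1,4]^2, I[2,4]^2. HN layers by μ_θ (3 steps, strictly decreasing):
  μ^(1)=8; μ^(2)=-4/3; μ^(3)=-6

((0, 0, 0, 4); (2, 2, 2, 0); (0, 2, 2, 0))


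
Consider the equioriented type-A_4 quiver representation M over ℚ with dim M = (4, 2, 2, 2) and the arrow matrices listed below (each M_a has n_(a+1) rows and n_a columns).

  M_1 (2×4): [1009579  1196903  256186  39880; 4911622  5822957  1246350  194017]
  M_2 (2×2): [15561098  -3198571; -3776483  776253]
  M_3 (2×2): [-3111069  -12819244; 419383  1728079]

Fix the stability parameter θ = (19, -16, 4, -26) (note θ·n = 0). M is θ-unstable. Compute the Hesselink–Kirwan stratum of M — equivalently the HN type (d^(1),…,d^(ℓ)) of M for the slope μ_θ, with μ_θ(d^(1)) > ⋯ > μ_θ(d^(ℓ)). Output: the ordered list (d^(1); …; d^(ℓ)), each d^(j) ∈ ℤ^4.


Via rank(M_{q-1}∘⋯∘M_p): M ≅ I[1,1]^2, I[1,4]^2.
μ_θ-semistable layers: μ^(1)=19; μ^(2)=-19/4

((2, 0, 0, 0); (2, 2, 2, 2))


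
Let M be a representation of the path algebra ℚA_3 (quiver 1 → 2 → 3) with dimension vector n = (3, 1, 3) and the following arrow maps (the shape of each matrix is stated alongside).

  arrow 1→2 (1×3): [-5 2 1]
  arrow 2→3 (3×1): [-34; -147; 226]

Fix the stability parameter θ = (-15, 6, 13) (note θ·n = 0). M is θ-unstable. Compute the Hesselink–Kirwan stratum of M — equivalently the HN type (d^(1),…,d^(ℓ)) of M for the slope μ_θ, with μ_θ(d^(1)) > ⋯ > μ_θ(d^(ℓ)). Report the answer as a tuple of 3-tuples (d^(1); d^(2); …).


Barcode: M ≅ I[1,1]^2, I[1,3], I[3,3]^2. HN layers by μ_θ (3 steps, strictly decreasing):
  μ^(1)=13; μ^(2)=6; μ^(3)=-15

((0, 0, 3); (0, 1, 0); (3, 0, 0))


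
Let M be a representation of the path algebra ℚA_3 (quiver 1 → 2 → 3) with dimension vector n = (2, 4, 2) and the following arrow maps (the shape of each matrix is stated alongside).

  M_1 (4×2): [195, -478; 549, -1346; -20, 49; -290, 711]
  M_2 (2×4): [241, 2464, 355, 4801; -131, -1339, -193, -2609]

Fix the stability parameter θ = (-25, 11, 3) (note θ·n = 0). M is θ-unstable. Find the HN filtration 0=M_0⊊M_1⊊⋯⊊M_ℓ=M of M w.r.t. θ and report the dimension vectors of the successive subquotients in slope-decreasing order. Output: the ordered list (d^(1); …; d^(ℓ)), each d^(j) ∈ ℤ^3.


Interval decomposition of M: I[1,2], I[1,3], I[2,2], I[2,3].
HN type (ℓ=3): μ^(1)=11; μ^(2)=7; μ^(3)=-25

((0, 2, 0); (0, 2, 2); (2, 0, 0))


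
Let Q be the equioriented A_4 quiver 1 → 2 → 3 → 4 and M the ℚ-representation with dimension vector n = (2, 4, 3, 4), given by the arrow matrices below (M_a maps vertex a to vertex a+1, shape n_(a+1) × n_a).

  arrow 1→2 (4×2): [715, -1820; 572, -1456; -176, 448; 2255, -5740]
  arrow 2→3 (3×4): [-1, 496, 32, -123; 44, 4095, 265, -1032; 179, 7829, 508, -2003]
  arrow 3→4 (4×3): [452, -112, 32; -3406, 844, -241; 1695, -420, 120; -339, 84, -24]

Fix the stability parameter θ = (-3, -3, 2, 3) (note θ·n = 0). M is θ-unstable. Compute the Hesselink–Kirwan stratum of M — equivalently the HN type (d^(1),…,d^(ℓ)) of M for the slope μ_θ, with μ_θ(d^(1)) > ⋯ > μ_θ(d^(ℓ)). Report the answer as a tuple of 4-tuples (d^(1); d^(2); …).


Barcode: M ≅ I[1,1], I[1,2], I[2,3], I[2,4]^2, I[4,4]^2. HN layers by μ_θ (3 steps, strictly decreasing):
  μ^(1)=3; μ^(2)=2; μ^(3)=-3

((0, 0, 0, 4); (0, 0, 3, 0); (2, 4, 0, 0))


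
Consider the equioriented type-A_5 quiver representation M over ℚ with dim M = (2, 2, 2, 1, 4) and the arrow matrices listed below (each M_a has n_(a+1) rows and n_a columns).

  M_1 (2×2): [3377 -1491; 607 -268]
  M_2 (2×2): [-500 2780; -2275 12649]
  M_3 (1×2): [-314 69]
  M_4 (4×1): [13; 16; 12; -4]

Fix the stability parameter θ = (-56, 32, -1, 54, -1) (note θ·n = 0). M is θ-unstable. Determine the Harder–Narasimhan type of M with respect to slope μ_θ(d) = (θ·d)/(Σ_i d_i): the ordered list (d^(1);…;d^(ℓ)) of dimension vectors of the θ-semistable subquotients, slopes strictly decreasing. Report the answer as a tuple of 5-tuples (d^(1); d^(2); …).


Interval decomposition of M: I[1,2], I[1,5], I[3,3], I[5,5]^3.
HN type (ℓ=5): μ^(1)=32; μ^(2)=53/2; μ^(3)=31/2; μ^(4)=-1; μ^(5)=-56

((0, 1, 0, 0, 0); (0, 0, 0, 1, 1); (0, 1, 1, 0, 0); (0, 0, 1, 0, 3); (2, 0, 0, 0, 0))


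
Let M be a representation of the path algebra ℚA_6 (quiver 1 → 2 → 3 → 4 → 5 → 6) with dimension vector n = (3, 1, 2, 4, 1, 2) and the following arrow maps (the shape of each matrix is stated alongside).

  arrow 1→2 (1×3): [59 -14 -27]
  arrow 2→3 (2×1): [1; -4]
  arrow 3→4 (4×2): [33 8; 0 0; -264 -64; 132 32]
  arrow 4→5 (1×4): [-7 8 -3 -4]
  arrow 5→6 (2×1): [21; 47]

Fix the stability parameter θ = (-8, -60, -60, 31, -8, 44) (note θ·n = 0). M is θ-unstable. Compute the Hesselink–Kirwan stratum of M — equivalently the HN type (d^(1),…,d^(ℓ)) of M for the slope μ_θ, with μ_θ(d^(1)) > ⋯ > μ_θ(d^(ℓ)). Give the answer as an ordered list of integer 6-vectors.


Barcode: M ≅ I[1,1]^2, I[1,6], I[3,3], I[4,4]^3, I[6,6]. HN layers by μ_θ (6 steps, strictly decreasing):
  μ^(1)=44; μ^(2)=31; μ^(3)=23/2; μ^(4)=-8; μ^(5)=-128/3; μ^(6)=-60

((0, 0, 0, 0, 0, 2); (0, 0, 0, 3, 0, 0); (0, 0, 0, 1, 1, 0); (2, 0, 0, 0, 0, 0); (1, 1, 1, 0, 0, 0); (0, 0, 1, 0, 0, 0))


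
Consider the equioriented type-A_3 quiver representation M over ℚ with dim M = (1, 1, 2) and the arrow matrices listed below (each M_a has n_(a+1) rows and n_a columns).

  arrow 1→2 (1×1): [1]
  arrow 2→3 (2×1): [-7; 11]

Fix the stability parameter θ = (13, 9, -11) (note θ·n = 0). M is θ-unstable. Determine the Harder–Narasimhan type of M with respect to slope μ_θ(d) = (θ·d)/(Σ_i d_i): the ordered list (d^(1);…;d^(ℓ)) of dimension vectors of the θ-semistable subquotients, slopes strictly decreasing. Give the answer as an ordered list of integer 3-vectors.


Interval decomposition of M: I[1,3], I[3,3].
HN type (ℓ=2): μ^(1)=11/3; μ^(2)=-11

((1, 1, 1); (0, 0, 1))


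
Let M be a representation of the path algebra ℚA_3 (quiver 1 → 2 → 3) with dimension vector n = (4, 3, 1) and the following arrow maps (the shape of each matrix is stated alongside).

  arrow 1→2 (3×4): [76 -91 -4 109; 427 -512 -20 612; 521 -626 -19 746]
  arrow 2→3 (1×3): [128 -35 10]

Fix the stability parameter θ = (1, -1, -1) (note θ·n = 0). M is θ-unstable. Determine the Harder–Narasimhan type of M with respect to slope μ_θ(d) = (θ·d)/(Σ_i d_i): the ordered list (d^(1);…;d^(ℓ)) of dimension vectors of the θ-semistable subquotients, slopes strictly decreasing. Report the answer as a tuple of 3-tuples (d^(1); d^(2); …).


Via rank(M_{q-1}∘⋯∘M_p): M ≅ I[1,1], I[1,2]^2, I[1,3].
μ_θ-semistable layers: μ^(1)=1; μ^(2)=0; μ^(3)=-1/3

((1, 0, 0); (2, 2, 0); (1, 1, 1))


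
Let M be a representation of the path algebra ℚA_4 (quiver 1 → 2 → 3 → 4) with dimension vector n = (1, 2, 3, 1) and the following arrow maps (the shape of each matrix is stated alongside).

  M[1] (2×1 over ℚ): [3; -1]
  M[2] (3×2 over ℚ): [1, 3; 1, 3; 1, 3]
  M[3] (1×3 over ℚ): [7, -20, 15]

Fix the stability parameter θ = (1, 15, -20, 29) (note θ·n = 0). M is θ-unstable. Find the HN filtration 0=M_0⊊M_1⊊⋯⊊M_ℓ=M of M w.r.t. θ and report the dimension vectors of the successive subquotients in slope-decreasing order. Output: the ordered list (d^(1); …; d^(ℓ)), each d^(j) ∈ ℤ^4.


Barcode: M ≅ I[1,2], I[2,4], I[3,3]^2. HN layers by μ_θ (5 steps, strictly decreasing):
  μ^(1)=29; μ^(2)=15; μ^(3)=1; μ^(4)=-5/2; μ^(5)=-20

((0, 0, 0, 1); (0, 1, 0, 0); (1, 0, 0, 0); (0, 1, 1, 0); (0, 0, 2, 0))


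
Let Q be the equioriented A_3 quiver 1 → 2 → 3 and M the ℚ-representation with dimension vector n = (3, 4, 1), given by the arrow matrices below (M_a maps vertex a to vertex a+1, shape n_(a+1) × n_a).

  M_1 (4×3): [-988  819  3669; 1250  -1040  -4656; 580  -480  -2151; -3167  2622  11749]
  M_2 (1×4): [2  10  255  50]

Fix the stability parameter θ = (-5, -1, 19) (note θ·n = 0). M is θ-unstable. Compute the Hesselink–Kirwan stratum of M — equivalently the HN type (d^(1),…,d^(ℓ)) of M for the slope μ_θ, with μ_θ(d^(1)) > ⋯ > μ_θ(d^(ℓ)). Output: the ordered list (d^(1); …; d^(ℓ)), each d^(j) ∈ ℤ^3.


Interval decomposition of M: I[1,2]^2, I[1,3], I[2,2].
HN type (ℓ=3): μ^(1)=19; μ^(2)=-1; μ^(3)=-5

((0, 0, 1); (0, 4, 0); (3, 0, 0))


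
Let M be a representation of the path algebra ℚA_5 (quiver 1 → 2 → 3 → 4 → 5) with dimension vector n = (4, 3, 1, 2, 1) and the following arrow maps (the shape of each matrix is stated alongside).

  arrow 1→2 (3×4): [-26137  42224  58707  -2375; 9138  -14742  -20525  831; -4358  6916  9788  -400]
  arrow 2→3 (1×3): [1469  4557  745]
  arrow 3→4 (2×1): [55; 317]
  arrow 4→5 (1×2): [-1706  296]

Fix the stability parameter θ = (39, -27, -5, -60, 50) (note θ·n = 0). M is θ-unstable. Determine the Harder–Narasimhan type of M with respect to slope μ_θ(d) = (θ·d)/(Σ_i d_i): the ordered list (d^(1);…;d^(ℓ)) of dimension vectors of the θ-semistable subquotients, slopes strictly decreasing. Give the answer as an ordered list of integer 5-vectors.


Barcode: M ≅ I[1,1]^2, I[1,2], I[1,5], I[2,2], I[4,4]. HN layers by μ_θ (6 steps, strictly decreasing):
  μ^(1)=50; μ^(2)=39; μ^(3)=6; μ^(4)=-53/4; μ^(5)=-27; μ^(6)=-60

((0, 0, 0, 0, 1); (2, 0, 0, 0, 0); (1, 1, 0, 0, 0); (1, 1, 1, 1, 0); (0, 1, 0, 0, 0); (0, 0, 0, 1, 0))


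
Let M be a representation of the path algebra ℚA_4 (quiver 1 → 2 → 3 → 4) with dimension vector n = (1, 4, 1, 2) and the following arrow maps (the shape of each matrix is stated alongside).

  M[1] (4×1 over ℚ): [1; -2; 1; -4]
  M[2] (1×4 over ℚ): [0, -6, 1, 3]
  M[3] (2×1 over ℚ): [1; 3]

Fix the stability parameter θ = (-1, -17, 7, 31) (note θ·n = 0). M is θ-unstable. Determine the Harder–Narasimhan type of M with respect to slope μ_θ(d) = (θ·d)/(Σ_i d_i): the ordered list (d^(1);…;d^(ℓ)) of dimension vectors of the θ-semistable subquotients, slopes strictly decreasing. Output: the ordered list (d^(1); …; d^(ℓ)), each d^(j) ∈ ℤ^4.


Interval decomposition of M: I[1,4], I[2,2]^3, I[4,4].
HN type (ℓ=4): μ^(1)=31; μ^(2)=7; μ^(3)=-9; μ^(4)=-17

((0, 0, 0, 2); (0, 0, 1, 0); (1, 1, 0, 0); (0, 3, 0, 0))


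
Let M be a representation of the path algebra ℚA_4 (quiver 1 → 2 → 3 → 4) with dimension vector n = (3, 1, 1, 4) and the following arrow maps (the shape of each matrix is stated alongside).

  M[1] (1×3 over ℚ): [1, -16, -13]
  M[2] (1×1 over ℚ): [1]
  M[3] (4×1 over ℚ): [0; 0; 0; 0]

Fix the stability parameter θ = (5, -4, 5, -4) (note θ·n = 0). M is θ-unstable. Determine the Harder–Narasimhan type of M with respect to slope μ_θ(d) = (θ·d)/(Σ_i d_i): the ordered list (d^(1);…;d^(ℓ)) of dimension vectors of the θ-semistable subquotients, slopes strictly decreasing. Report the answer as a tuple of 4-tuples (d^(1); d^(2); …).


Via rank(M_{q-1}∘⋯∘M_p): M ≅ I[1,1]^2, I[1,3], I[4,4]^4.
μ_θ-semistable layers: μ^(1)=5; μ^(2)=1/2; μ^(3)=-4

((2, 0, 1, 0); (1, 1, 0, 0); (0, 0, 0, 4))


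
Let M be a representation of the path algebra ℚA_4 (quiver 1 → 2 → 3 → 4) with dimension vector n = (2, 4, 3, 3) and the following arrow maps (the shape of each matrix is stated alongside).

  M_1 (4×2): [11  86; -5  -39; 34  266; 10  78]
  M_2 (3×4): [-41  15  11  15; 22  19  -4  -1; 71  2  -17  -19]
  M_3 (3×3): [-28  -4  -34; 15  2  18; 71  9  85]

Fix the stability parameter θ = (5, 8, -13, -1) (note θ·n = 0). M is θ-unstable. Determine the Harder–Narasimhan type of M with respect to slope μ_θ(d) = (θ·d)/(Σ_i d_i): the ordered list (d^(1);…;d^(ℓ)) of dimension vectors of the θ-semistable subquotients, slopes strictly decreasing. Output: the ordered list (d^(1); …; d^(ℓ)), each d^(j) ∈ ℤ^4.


Barcode: M ≅ I[1,4]^2, I[2,2], I[2,4]. HN layers by μ_θ (4 steps, strictly decreasing):
  μ^(1)=8; μ^(2)=-1/4; μ^(3)=-1; μ^(4)=-5/2

((0, 1, 0, 0); (2, 2, 2, 2); (0, 0, 0, 1); (0, 1, 1, 0))


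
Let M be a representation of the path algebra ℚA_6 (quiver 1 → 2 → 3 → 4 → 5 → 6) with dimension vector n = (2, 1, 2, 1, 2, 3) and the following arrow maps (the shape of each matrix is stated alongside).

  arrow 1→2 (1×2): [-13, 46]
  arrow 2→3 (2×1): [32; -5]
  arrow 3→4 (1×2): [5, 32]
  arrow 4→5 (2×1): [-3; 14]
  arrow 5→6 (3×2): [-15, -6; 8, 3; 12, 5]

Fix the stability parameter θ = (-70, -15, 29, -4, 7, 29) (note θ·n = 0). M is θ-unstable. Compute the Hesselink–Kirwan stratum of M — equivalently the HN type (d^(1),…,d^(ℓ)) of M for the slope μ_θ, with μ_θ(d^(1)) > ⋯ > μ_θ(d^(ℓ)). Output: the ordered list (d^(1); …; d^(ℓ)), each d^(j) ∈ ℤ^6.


Via rank(M_{q-1}∘⋯∘M_p): M ≅ I[1,1], I[1,3], I[3,6], I[5,6], I[6,6].
μ_θ-semistable layers: μ^(1)=29; μ^(2)=32/3; μ^(3)=7; μ^(4)=-15; μ^(5)=-70

((0, 0, 1, 0, 0, 3); (0, 0, 1, 1, 1, 0); (0, 0, 0, 0, 1, 0); (0, 1, 0, 0, 0, 0); (2, 0, 0, 0, 0, 0))


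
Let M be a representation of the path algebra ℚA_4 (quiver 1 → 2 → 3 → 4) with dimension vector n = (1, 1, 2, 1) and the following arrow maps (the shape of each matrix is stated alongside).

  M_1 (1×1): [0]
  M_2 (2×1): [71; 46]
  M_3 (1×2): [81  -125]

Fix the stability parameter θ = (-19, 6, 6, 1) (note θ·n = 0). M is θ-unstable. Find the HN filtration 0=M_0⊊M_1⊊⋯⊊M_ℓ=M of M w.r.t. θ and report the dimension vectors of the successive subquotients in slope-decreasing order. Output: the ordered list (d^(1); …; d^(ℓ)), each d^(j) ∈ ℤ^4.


Interval decomposition of M: I[1,1], I[2,4], I[3,3].
HN type (ℓ=3): μ^(1)=6; μ^(2)=13/3; μ^(3)=-19

((0, 0, 1, 0); (0, 1, 1, 1); (1, 0, 0, 0))


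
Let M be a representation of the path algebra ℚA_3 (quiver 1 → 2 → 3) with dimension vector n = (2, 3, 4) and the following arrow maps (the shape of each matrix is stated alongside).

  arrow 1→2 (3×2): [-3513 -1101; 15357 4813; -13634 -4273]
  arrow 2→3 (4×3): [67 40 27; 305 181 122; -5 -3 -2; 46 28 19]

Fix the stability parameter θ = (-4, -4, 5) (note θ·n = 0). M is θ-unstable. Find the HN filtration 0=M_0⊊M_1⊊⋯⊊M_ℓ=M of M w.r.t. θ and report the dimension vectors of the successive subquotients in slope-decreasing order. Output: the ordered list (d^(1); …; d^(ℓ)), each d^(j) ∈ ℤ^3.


Via rank(M_{q-1}∘⋯∘M_p): M ≅ I[1,3]^2, I[2,3], I[3,3].
μ_θ-semistable layers: μ^(1)=5; μ^(2)=-4

((0, 0, 4); (2, 3, 0))


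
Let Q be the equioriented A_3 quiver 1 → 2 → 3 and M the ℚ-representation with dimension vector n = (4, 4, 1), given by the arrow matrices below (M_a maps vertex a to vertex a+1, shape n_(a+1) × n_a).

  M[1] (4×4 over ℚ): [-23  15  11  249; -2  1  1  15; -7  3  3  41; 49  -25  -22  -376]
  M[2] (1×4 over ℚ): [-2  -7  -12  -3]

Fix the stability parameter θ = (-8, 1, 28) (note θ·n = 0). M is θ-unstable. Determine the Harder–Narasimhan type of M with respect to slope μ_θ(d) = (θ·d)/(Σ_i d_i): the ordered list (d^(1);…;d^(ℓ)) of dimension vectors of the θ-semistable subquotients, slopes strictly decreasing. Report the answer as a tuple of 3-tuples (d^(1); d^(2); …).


Barcode: M ≅ I[1,1], I[1,2]^2, I[1,3], I[2,2]. HN layers by μ_θ (3 steps, strictly decreasing):
  μ^(1)=28; μ^(2)=1; μ^(3)=-8

((0, 0, 1); (0, 4, 0); (4, 0, 0))


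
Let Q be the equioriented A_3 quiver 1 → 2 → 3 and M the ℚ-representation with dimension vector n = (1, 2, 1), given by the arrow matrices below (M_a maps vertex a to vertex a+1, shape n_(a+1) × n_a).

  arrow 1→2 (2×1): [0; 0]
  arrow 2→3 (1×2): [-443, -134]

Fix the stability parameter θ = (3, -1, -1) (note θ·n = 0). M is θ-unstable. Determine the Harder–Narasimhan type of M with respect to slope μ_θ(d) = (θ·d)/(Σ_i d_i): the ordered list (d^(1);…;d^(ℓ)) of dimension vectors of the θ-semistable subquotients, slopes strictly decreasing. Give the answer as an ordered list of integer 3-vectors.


Barcode: M ≅ I[1,1], I[2,2], I[2,3]. HN layers by μ_θ (2 steps, strictly decreasing):
  μ^(1)=3; μ^(2)=-1

((1, 0, 0); (0, 2, 1))


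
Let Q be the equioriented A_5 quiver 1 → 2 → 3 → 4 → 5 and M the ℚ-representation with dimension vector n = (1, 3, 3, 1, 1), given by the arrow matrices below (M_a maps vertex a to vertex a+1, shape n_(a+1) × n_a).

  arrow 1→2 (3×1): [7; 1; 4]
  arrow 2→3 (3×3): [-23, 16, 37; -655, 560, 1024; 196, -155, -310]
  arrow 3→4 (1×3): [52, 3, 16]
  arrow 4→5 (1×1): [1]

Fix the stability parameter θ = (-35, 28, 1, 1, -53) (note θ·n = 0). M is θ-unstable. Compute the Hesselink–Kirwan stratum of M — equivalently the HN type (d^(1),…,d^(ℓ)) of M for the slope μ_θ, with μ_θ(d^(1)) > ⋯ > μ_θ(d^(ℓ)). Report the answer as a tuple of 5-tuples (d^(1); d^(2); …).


Via rank(M_{q-1}∘⋯∘M_p): M ≅ I[1,5], I[2,3]^2.
μ_θ-semistable layers: μ^(1)=29/2; μ^(2)=-23/4; μ^(3)=-35

((0, 2, 2, 0, 0); (0, 1, 1, 1, 1); (1, 0, 0, 0, 0))


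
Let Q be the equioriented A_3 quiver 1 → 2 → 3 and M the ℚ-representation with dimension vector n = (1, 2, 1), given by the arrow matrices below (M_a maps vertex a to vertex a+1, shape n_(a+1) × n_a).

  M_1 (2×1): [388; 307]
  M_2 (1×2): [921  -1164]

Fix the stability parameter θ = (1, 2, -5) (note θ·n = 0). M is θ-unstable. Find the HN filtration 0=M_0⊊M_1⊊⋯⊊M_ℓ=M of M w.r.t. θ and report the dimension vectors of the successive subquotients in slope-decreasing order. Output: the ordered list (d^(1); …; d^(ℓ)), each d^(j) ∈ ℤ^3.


Barcode: M ≅ I[1,2], I[2,3]. HN layers by μ_θ (3 steps, strictly decreasing):
  μ^(1)=2; μ^(2)=1; μ^(3)=-3/2

((0, 1, 0); (1, 0, 0); (0, 1, 1))


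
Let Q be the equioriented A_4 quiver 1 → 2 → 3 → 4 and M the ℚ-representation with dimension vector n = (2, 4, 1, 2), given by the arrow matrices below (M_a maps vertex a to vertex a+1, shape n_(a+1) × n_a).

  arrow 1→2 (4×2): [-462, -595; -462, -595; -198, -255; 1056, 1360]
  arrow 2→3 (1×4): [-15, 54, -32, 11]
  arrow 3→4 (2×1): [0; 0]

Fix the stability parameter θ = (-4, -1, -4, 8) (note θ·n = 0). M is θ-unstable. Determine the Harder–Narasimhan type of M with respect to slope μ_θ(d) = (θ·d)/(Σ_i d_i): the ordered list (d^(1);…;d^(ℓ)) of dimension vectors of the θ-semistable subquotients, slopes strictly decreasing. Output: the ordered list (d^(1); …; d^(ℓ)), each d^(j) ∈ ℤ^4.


Interval decomposition of M: I[1,1], I[1,3], I[2,2]^3, I[4,4]^2.
HN type (ℓ=4): μ^(1)=8; μ^(2)=-1; μ^(3)=-5/2; μ^(4)=-4

((0, 0, 0, 2); (0, 3, 0, 0); (0, 1, 1, 0); (2, 0, 0, 0))


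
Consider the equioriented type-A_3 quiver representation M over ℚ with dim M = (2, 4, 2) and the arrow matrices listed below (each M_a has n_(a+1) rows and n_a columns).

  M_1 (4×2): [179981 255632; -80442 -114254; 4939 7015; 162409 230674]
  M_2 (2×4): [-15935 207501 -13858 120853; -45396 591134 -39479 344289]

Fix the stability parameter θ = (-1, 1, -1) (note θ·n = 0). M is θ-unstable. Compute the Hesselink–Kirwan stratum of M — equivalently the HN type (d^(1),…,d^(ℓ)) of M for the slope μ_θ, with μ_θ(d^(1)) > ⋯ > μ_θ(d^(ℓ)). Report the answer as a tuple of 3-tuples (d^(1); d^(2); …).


Interval decomposition of M: I[1,3]^2, I[2,2]^2.
HN type (ℓ=3): μ^(1)=1; μ^(2)=0; μ^(3)=-1

((0, 2, 0); (0, 2, 2); (2, 0, 0))


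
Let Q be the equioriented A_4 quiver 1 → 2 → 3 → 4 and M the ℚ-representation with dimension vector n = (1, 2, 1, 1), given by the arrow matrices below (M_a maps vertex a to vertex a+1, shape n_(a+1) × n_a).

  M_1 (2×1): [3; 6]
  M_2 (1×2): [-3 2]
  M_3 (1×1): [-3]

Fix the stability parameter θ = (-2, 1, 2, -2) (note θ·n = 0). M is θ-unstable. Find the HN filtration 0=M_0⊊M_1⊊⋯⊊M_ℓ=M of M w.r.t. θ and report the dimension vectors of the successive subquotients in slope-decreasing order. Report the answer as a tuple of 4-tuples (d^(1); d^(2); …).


Barcode: M ≅ I[1,4], I[2,2]. HN layers by μ_θ (3 steps, strictly decreasing):
  μ^(1)=1; μ^(2)=1/3; μ^(3)=-2

((0, 1, 0, 0); (0, 1, 1, 1); (1, 0, 0, 0))


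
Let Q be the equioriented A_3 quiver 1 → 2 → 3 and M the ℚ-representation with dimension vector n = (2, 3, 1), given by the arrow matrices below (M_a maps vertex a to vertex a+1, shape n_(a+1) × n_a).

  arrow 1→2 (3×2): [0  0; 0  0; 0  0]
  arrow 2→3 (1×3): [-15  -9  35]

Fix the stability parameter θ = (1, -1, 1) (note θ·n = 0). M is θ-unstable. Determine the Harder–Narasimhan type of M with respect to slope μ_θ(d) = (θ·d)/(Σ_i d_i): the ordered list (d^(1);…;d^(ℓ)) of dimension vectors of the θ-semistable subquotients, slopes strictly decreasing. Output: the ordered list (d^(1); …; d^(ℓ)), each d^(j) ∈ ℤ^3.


Interval decomposition of M: I[1,1]^2, I[2,2]^2, I[2,3].
HN type (ℓ=2): μ^(1)=1; μ^(2)=-1

((2, 0, 1); (0, 3, 0))


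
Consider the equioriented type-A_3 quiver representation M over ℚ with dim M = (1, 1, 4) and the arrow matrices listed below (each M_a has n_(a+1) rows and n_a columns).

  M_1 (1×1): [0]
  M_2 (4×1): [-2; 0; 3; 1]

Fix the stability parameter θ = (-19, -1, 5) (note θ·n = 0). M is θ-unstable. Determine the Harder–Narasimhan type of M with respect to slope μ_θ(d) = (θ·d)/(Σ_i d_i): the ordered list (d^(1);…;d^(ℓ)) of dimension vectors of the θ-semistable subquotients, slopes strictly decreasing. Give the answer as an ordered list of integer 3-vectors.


Via rank(M_{q-1}∘⋯∘M_p): M ≅ I[1,1], I[2,3], I[3,3]^3.
μ_θ-semistable layers: μ^(1)=5; μ^(2)=-1; μ^(3)=-19

((0, 0, 4); (0, 1, 0); (1, 0, 0))


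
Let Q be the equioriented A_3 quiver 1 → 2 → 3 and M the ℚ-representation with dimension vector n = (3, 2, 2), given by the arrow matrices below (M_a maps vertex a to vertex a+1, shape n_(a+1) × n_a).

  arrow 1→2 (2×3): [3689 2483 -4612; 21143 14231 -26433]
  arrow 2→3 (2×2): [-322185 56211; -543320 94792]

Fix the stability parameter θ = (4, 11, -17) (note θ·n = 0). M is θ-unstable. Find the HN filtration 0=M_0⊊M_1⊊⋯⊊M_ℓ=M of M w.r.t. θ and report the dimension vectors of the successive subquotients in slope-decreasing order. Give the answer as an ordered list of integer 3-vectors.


Via rank(M_{q-1}∘⋯∘M_p): M ≅ I[1,1], I[1,2], I[1,3], I[3,3].
μ_θ-semistable layers: μ^(1)=11; μ^(2)=4; μ^(3)=-2/3; μ^(4)=-17

((0, 1, 0); (2, 0, 0); (1, 1, 1); (0, 0, 1))


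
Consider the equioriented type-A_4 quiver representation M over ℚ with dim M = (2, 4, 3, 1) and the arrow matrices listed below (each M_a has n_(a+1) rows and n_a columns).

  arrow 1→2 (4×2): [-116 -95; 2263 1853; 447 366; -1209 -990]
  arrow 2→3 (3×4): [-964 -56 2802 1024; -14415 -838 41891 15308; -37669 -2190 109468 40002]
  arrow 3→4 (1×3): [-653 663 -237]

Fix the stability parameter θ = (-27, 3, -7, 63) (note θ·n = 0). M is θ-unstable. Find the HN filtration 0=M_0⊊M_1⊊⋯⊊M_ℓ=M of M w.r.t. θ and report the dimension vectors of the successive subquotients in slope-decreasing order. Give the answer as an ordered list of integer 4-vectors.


Barcode: M ≅ I[1,3], I[1,4], I[2,2], I[2,3]. HN layers by μ_θ (4 steps, strictly decreasing):
  μ^(1)=63; μ^(2)=3; μ^(3)=-2; μ^(4)=-27

((0, 0, 0, 1); (0, 1, 0, 0); (0, 3, 3, 0); (2, 0, 0, 0))


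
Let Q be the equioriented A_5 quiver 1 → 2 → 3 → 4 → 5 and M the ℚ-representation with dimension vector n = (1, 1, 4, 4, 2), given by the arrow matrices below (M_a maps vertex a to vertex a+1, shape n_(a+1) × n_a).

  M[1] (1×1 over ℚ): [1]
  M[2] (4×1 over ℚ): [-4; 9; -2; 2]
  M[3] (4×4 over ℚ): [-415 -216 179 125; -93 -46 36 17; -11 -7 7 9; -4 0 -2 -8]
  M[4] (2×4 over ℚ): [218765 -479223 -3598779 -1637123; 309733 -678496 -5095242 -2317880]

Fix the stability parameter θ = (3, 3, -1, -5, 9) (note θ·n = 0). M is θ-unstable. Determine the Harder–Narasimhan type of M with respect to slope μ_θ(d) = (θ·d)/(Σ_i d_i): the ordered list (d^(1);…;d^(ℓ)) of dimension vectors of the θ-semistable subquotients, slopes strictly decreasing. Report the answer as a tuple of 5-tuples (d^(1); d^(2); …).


Interval decomposition of M: I[1,5], I[3,3], I[3,4], I[3,5], I[4,4].
HN type (ℓ=5): μ^(1)=9; μ^(2)=0; μ^(3)=-1; μ^(4)=-3; μ^(5)=-5

((0, 0, 0, 0, 2); (1, 1, 1, 1, 0); (0, 0, 1, 0, 0); (0, 0, 2, 2, 0); (0, 0, 0, 1, 0))
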